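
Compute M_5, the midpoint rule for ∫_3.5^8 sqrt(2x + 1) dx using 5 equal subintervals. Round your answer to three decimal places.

Δx = (8 − 3.5)/5 = 0.9.
Midpoints: 3.95, 4.85, 5.75, 6.65, 7.55.
f(3.95) ≈ 2.983, f(4.85) ≈ 3.271, f(5.75) ≈ 3.536, f(6.65) ≈ 3.782, f(7.55) ≈ 4.012.
Sum = Δx · [f(3.95) + f(4.85) + f(5.75) + f(6.65) + f(7.55)].
Sum ≈ 15.826.

15.826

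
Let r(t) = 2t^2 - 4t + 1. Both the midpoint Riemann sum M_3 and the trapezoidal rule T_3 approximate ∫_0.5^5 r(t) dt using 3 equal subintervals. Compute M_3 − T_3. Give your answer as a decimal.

M_3 = 36.5625.
T_3 = 41.625.
M_3 − T_3 = -5.0625.

-5.0625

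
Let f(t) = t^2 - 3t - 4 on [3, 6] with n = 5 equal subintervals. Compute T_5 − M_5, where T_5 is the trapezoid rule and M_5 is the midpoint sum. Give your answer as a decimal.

0.27

T_5 = 10.68.
M_5 = 10.41.
T_5 − M_5 = 0.27.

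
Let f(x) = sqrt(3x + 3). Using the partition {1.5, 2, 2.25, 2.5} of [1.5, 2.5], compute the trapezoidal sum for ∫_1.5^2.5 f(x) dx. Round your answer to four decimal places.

2.9953

Subinterval widths: 0.5, 0.25, 0.25.
f(1.5) ≈ 2.7386, f(2) ≈ 3.0000, f(2.25) ≈ 3.1225, f(2.5) ≈ 3.2404.
On each subinterval the trapezoid contributes (Δx_i/2)·[f(x_{i-1}) + f(x_i)].
Sum ≈ 2.9953.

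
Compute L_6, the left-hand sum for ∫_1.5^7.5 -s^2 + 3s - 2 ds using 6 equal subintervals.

Δs = (7.5 − 1.5)/6 = 1.
Left endpoints: 1.5, 2.5, 3.5, 4.5, 5.5, 6.5.
f(1.5) = 0.25, f(2.5) = -0.75, f(3.5) = -3.75, f(4.5) = -8.75, f(5.5) = -15.75, f(6.5) = -24.75.
Sum = Δs · [f(1.5) + f(2.5) + f(3.5) + ...].
Sum = -53.5.

-53.5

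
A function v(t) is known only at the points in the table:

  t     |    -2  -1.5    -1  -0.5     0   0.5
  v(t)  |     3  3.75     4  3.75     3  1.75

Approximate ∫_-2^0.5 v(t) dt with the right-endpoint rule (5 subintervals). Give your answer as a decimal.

Δt = 0.5.
Sum = 0.5·[3.75 + 4 + 3.75 + 3 + 1.75] = 8.125.

8.125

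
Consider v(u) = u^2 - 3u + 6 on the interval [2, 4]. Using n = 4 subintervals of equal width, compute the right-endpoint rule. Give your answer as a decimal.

Δu = (4 − 2)/4 = 0.5.
Right endpoints: 2.5, 3, 3.5, 4.
v(2.5) = 4.75, v(3) = 6, v(3.5) = 7.75, v(4) = 10.
Sum = Δu · [v(2.5) + v(3) + v(3.5) + v(4)].
Sum = 14.25.

14.25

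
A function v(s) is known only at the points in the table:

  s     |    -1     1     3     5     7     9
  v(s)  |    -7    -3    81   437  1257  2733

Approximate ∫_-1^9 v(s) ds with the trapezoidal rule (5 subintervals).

6270

Δs = 2.
T_5 = (2/2)·[(-7) + 2·(-3) + 2·81 + 2·437 + 2·1257 + 2733] = 6270.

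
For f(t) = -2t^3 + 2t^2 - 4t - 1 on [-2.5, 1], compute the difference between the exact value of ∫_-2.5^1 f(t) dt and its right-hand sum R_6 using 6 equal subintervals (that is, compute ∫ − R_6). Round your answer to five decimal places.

15.55353

Exact integral: ∫_-2.5^1 f(t) dt ≈ 37.1145833.
R_6 ≈ 21.5610532.
Error ≈ 37.1145833 − 21.5610532 ≈ 15.55353.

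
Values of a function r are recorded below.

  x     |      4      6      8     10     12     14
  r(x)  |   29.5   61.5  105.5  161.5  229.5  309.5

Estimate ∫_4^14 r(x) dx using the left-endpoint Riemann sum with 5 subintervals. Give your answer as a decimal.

Δx = 2.
Sum = 2·[29.5 + 61.5 + 105.5 + 161.5 + 229.5] = 1175.

1175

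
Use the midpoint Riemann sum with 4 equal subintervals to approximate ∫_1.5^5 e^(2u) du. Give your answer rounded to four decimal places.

Δu = (5 − 1.5)/4 = 0.875.
Midpoints: 1.9375, 2.8125, 3.6875, 4.5625.
f(1.9375) ≈ 48.1827, f(2.8125) ≈ 277.2723, f(3.6875) ≈ 1595.5918, f(4.5625) ≈ 9181.9970.
Sum = Δu · [f(1.9375) + f(2.8125) + f(3.6875) + f(4.5625)].
Sum ≈ 9715.1634.

9715.1634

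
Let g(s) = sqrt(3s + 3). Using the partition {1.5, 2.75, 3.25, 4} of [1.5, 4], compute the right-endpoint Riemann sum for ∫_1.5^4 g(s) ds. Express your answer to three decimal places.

8.883

Subinterval widths: 1.25, 0.5, 0.75.
Right endpoints: 2.75, 3.25, 4.
g(2.75) ≈ 3.354, g(3.25) ≈ 3.571, g(4) ≈ 3.873.
Sum = Σ Δs_i · g(s_i).
Sum ≈ 8.883.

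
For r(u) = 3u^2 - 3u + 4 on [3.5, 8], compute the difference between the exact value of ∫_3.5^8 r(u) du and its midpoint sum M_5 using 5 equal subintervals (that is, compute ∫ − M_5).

Exact integral: ∫_3.5^8 r(u) du = 409.5.
M_5 = 408.58875.
Error = 409.5 − 408.58875 = 0.91125.

0.91125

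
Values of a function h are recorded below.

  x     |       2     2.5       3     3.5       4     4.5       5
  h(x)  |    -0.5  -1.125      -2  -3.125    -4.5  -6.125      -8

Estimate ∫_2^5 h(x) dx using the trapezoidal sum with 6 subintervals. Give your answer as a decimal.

Δx = 0.5.
T_6 = (0.5/2)·[(-0.5) + 2·(-1.125) + 2·(-2) + 2·(-3.125) + 2·(-4.5) + 2·(-6.125) + (-8)] = -10.5625.

-10.5625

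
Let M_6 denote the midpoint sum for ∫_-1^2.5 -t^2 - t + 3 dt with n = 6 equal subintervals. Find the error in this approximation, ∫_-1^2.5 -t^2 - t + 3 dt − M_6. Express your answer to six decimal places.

-0.099248

Exact integral: ∫_-1^2.5 f(t) dt ≈ 2.33333333.
M_6 ≈ 2.43258102.
Error ≈ 2.33333333 − 2.43258102 ≈ -0.099248.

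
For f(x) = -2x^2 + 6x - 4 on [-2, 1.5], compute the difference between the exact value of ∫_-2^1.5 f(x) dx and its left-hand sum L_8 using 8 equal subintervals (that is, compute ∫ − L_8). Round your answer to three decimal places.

Exact integral: ∫_-2^1.5 f(x) dx ≈ -26.83333.
L_8 ≈ -32.41602.
Error ≈ -26.83333 − (-32.41602) ≈ 5.583.

5.583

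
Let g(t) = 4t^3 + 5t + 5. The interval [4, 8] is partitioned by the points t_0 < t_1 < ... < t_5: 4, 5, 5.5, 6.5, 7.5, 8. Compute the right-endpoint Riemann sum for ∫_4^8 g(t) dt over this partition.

4791.5

Subinterval widths: 1, 0.5, 1, 1, 0.5.
Right endpoints: 5, 5.5, 6.5, 7.5, 8.
g(5) = 530, g(5.5) = 698, g(6.5) = 1136, g(7.5) = 1730, g(8) = 2093.
Sum = Σ Δt_i · g(t_i).
Sum = 4791.5.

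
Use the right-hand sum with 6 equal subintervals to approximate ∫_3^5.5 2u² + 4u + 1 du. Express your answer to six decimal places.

148.998843

Δu = (5.5 − 3)/6 = 5/12.
Right endpoints: 41/12, 23/6, 4.25, 14/3, 61/12, 5.5.
f(41/12) = 2737/72, f(23/6) = 823/18, f(4.25) = 54.125, f(14/3) = 569/9, f(61/12) = 5257/72, f(5.5) = 83.5.
Sum = Δu · [f(41/12) + f(23/6) + f(4.25) + ...].
Sum ≈ 148.998843.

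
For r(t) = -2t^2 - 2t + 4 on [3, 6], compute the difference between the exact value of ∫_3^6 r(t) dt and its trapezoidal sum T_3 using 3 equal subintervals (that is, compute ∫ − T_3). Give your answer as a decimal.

Exact integral: ∫_3^6 r(t) dt = -141.
T_3 = -142.
Error = -141 − (-142) = 1.

1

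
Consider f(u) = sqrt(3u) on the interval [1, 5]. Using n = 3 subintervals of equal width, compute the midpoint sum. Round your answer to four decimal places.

Δu = (5 − 1)/3 = 4/3.
Midpoints: 5/3, 3, 13/3.
f(5/3) ≈ 2.2361, f(3) ≈ 3.0000, f(13/3) ≈ 3.6056.
Sum = Δu · [f(5/3) + f(3) + f(13/3)].
Sum ≈ 11.7888.

11.7888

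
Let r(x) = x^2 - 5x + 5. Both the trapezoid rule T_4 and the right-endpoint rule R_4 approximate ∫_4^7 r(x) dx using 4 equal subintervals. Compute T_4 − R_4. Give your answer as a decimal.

-6.75

T_4 = 25.78125.
R_4 = 32.53125.
T_4 − R_4 = -6.75.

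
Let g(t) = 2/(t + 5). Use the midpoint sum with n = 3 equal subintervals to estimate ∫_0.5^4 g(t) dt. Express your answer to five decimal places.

0.98263

Δt = (4 − 0.5)/3 = 7/6.
Midpoints: 13/12, 2.25, 41/12.
g(13/12) = 24/73, g(2.25) = 8/29, g(41/12) = 24/101.
Sum = Δt · [g(13/12) + g(2.25) + g(41/12)].
Sum ≈ 0.98263.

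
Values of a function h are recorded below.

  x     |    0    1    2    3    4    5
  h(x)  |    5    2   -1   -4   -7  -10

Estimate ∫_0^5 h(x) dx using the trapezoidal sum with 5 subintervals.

-12.5

Δx = 1.
T_5 = (1/2)·[5 + 2·2 + 2·(-1) + 2·(-4) + 2·(-7) + (-10)] = -12.5.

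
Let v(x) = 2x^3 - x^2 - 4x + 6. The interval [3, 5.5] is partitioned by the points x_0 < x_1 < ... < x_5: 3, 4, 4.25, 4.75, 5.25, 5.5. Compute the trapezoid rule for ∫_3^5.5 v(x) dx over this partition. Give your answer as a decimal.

347.6953125

Subinterval widths: 1, 0.25, 0.5, 0.5, 0.25.
v(3) = 39, v(4) = 102, v(4.25) = 124.46875, v(4.75) = 178.78125, v(5.25) = 246.84375, v(5.5) = 286.5.
On each subinterval the trapezoid contributes (Δx_i/2)·[v(x_{i-1}) + v(x_i)].
Sum = 347.6953125.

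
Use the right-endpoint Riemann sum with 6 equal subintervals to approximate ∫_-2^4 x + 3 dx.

27

Δx = (4 − (-2))/6 = 1.
Right endpoints: -1, 0, 1, 2, 3, 4.
f(-1) = 2, f(0) = 3, f(1) = 4, f(2) = 5, f(3) = 6, f(4) = 7.
Sum = Δx · [f(-1) + f(0) + f(1) + ...].
Sum = 27.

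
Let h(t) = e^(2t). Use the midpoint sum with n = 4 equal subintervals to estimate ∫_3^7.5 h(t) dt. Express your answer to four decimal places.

1334460.0878

Δt = (7.5 − 3)/4 = 1.125.
Midpoints: 3.5625, 4.6875, 5.8125, 6.9375.
h(3.5625) ≈ 1242.6482, h(4.6875) ≈ 11789.9175, h(5.8125) ≈ 111859.6232, h(6.9375) ≈ 1061294.5558.
Sum = Δt · [h(3.5625) + h(4.6875) + h(5.8125) + h(6.9375)].
Sum ≈ 1334460.0878.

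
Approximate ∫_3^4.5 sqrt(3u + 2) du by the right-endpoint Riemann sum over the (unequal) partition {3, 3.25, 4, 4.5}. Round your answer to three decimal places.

Subinterval widths: 0.25, 0.75, 0.5.
Right endpoints: 3.25, 4, 4.5.
f(3.25) ≈ 3.428, f(4) ≈ 3.742, f(4.5) ≈ 3.937.
Sum = Σ Δu_i · f(u_i).
Sum ≈ 5.632.

5.632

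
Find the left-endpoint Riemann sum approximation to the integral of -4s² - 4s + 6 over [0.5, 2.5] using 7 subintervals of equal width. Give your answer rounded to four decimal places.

Δs = (2.5 − 0.5)/7 = 2/7.
Left endpoints: 0.5, 11/14, 15/14, 19/14, 23/14, 27/14, 31/14.
f(0.5) = 3, f(11/14) = 19/49, f(15/14) = -141/49, f(19/14) = -333/49, f(23/14) = -557/49, f(27/14) = -813/49, f(31/14) = -1101/49.
Sum = Δs · [f(0.5) + f(11/14) + f(15/14) + ...].
Sum ≈ -16.2041.

-16.2041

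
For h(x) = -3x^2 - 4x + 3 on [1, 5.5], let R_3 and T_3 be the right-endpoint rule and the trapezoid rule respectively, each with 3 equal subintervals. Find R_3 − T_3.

-79.3125

R_3 = -294.75.
T_3 = -215.4375.
R_3 − T_3 = -79.3125.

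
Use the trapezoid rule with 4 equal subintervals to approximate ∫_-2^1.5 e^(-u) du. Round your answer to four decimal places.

7.6174

Δu = (1.5 − (-2))/4 = 0.875.
f(-2) ≈ 7.3891, f(-1.125) ≈ 3.0802, f(-0.25) ≈ 1.2840, f(0.625) ≈ 0.5353, f(1.5) ≈ 0.2231.
T_4 = (Δu/2)·[f(u_0) + 2f(u_1) + 2f(u_2) + 2f(u_3) + f(u_4)].
Sum ≈ 7.6174.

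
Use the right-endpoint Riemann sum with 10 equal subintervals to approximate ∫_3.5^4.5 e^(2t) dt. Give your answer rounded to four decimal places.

Δt = (4.5 − 3.5)/10 = 0.1.
Right endpoints: 3.6, 3.7, 3.8, 3.9, 4, 4.1, 4.2, 4.3, 4.4, 4.5.
f(3.6) ≈ 1339.4308, f(3.7) ≈ 1635.9844, f(3.8) ≈ 1998.1959, f(3.9) ≈ 2440.6020, f(4) ≈ 2980.9580, f(4.1) ≈ 3640.9503, f(4.2) ≈ 4447.0667, f(4.3) ≈ 5431.6596, f(4.4) ≈ 6634.2440, f(4.5) ≈ 8103.0839.
Sum = Δt · [f(3.6) + f(3.7) + f(3.8) + ...].
Sum ≈ 3865.2176.

3865.2176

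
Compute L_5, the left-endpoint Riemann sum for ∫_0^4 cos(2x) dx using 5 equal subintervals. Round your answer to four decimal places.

Δx = (4 − 0)/5 = 0.8.
Left endpoints: 0, 0.8, 1.6, 2.4, 3.2.
f(0) ≈ 1.0000, f(0.8) ≈ -0.0292, f(1.6) ≈ -0.9983, f(2.4) ≈ 0.0875, f(3.2) ≈ 0.9932.
Sum = Δx · [f(0) + f(0.8) + f(1.6) + f(2.4) + f(3.2)].
Sum ≈ 0.8426.

0.8426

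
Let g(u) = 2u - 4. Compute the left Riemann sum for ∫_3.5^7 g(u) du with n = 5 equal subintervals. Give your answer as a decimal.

Δu = (7 − 3.5)/5 = 0.7.
Left endpoints: 3.5, 4.2, 4.9, 5.6, 6.3.
g(3.5) = 3, g(4.2) = 4.4, g(4.9) = 5.8, g(5.6) = 7.2, g(6.3) = 8.6.
Sum = Δu · [g(3.5) + g(4.2) + g(4.9) + g(5.6) + g(6.3)].
Sum = 20.3.

20.3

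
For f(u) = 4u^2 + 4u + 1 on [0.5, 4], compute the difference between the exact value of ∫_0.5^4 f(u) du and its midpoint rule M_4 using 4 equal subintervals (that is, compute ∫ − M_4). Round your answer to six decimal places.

Exact integral: ∫_0.5^4 f(u) du ≈ 120.16666667.
M_4 = 119.2734375.
Error ≈ 120.16666667 − 119.2734375 ≈ 0.893229.

0.893229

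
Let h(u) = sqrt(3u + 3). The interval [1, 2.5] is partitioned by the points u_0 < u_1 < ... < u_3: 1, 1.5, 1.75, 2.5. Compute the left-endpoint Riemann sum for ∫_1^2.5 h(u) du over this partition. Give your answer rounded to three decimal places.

Subinterval widths: 0.5, 0.25, 0.75.
Left endpoints: 1, 1.5, 1.75.
h(1) ≈ 2.449, h(1.5) ≈ 2.739, h(1.75) ≈ 2.872.
Sum = Σ Δu_i · h(u_i).
Sum ≈ 4.064.

4.064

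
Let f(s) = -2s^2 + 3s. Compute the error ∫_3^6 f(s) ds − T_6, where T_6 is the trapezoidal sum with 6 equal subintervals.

Exact integral: ∫_3^6 f(s) ds = -85.5.
T_6 = -85.75.
Error = -85.5 − (-85.75) = 0.25.

0.25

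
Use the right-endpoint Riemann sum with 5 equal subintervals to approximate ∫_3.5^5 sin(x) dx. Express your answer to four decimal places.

-1.3022

Δx = (5 − 3.5)/5 = 0.3.
Right endpoints: 3.8, 4.1, 4.4, 4.7, 5.
f(3.8) ≈ -0.6119, f(4.1) ≈ -0.8183, f(4.4) ≈ -0.9516, f(4.7) ≈ -0.9999, f(5) ≈ -0.9589.
Sum = Δx · [f(3.8) + f(4.1) + f(4.4) + f(4.7) + f(5)].
Sum ≈ -1.3022.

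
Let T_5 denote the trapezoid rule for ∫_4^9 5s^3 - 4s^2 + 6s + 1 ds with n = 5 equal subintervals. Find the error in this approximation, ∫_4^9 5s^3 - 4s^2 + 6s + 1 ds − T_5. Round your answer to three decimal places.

Exact integral: ∫_4^9 f(s) ds ≈ 7194.58333.
T_5 = 7272.5.
Error ≈ 7194.58333 − 7272.5 ≈ -77.917.

-77.917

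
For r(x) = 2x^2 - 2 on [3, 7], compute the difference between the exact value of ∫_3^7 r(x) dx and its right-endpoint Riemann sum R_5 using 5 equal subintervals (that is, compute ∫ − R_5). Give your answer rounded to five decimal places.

-32.85333

Exact integral: ∫_3^7 r(x) dx ≈ 202.6666667.
R_5 = 235.52.
Error ≈ 202.6666667 − 235.52 ≈ -32.85333.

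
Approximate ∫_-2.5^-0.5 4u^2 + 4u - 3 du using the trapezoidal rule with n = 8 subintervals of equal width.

2.75

Δu = (-0.5 − (-2.5))/8 = 0.25.
f(-2.5) = 12, f(-2.25) = 8.25, f(-2) = 5, f(-1.75) = 2.25, f(-1.5) = 0, f(-1.25) = -1.75, f(-1) = -3, f(-0.75) = -3.75, f(-0.5) = -4.
T_8 = (Δu/2)·[f(u_0) + 2f(u_1) + ... + 2f(u_{7}) + f(u_8)].
Sum = 2.75.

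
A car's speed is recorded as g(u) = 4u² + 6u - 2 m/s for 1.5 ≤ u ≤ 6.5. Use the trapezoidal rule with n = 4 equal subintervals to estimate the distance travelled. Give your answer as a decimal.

476.875

Δu = (6.5 − 1.5)/4 = 1.25.
g(1.5) = 16, g(2.75) = 44.75, g(4) = 86, g(5.25) = 139.75, g(6.5) = 206.
T_4 = (Δu/2)·[g(u_0) + 2g(u_1) + 2g(u_2) + 2g(u_3) + g(u_4)].
Sum = 476.875.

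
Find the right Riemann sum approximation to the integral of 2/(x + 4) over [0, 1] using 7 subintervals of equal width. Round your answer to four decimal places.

Δx = (1 − 0)/7 = 1/7.
Right endpoints: 1/7, 2/7, 3/7, 4/7, 5/7, 6/7, 1.
f(1/7) = 14/29, f(2/7) = 7/15, f(3/7) = 14/31, f(4/7) = 0.4375, f(5/7) = 14/33, f(6/7) = 7/17, f(1) = 0.4.
Sum = Δx · [f(1/7) + f(2/7) + f(3/7) + ...].
Sum ≈ 0.4392.

0.4392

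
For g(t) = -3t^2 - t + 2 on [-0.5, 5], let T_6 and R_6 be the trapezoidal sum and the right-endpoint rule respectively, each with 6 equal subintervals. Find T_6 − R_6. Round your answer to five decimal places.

T_6 ≈ -128.8107639.
R_6 ≈ -165.3628472.
T_6 − R_6 ≈ 36.55208.

36.55208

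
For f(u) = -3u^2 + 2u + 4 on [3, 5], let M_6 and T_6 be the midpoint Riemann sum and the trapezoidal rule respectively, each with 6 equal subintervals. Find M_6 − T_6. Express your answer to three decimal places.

M_6 ≈ -73.94444.
T_6 ≈ -74.11111.
M_6 − T_6 ≈ 0.167.

0.167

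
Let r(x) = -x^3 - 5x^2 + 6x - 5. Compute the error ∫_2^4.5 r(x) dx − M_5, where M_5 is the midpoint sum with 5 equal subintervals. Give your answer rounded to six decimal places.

-0.768229

Exact integral: ∫_2^4.5 r(x) dx ≈ -200.80729167.
M_5 = -200.0390625.
Error ≈ -200.80729167 − (-200.0390625) ≈ -0.768229.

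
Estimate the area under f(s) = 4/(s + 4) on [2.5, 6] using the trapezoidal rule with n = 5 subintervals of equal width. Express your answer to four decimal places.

1.7254

Δs = (6 − 2.5)/5 = 0.7.
f(2.5) = 8/13, f(3.2) = 5/9, f(3.9) = 40/79, f(4.6) = 20/43, f(5.3) = 40/93, f(6) = 0.4.
T_5 = (Δs/2)·[f(s_0) + 2f(s_1) + ... + 2f(s_{4}) + f(s_5)].
Sum ≈ 1.7254.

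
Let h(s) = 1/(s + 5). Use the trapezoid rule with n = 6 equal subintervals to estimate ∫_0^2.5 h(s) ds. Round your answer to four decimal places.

Δs = (2.5 − 0)/6 = 5/12.
h(0) = 0.2, h(5/12) = 12/65, h(5/6) = 6/35, h(1.25) = 0.16, h(5/3) = 0.15, h(25/12) = 12/85, h(2.5) = 2/15.
T_6 = (Δs/2)·[h(s_0) + 2h(s_1) + ... + 2h(s_{5}) + h(s_6)].
Sum ≈ 0.4058.

0.4058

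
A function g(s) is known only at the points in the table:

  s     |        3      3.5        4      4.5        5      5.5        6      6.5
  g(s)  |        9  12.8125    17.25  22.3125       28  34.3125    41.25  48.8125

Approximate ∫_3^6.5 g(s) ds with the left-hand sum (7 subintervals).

82.46875

Δs = 0.5.
Sum = 0.5·[9 + 12.8125 + 17.25 + 22.3125 + 28 + 34.3125 + 41.25] = 82.46875.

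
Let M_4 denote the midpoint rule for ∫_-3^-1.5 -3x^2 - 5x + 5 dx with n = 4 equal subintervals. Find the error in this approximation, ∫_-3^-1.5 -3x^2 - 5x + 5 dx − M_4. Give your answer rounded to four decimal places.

Exact integral: ∫_-3^-1.5 f(x) dx = 0.75.
M_4 ≈ 0.802734.
Error ≈ 0.75 − 0.802734 ≈ -0.0527.

-0.0527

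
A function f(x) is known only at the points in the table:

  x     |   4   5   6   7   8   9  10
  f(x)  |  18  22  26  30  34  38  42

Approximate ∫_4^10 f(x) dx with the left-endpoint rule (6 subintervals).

Δx = 1.
Sum = 1·[18 + 22 + 26 + 30 + 34 + 38] = 168.

168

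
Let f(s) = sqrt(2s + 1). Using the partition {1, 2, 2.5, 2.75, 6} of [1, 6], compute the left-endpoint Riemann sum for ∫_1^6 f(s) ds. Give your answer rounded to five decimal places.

Subinterval widths: 1, 0.5, 0.25, 3.25.
Left endpoints: 1, 2, 2.5, 2.75.
f(1) ≈ 1.73205, f(2) ≈ 2.23607, f(2.5) ≈ 2.44949, f(2.75) ≈ 2.54951.
Sum = Σ Δs_i · f(s_i).
Sum ≈ 11.74836.

11.74836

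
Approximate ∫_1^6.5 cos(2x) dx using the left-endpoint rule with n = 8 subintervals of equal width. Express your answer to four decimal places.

-0.6597

Δx = (6.5 − 1)/8 = 0.6875.
Left endpoints: 1, 1.6875, 2.375, 3.0625, 3.75, 4.4375, 5.125, 5.8125.
f(1) ≈ -0.4161, f(1.6875) ≈ -0.9729, f(2.375) ≈ 0.0376, f(3.0625) ≈ 0.9875, f(3.75) ≈ 0.3466, f(4.4375) ≈ -0.8526, f(5.125) ≈ -0.6784, f(5.8125) ≈ 0.5887.
Sum = Δx · [f(1) + f(1.6875) + f(2.375) + ...].
Sum ≈ -0.6597.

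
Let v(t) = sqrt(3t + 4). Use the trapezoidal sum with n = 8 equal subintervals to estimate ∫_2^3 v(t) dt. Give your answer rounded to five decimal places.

Δt = (3 − 2)/8 = 0.125.
v(2) ≈ 3.16228, v(2.125) ≈ 3.22102, v(2.25) ≈ 3.27872, v(2.375) ≈ 3.33542, v(2.5) ≈ 3.39116, v(2.625) ≈ 3.44601, v(2.75) ≈ 3.50000, v(2.875) ≈ 3.55317, v(3) ≈ 3.60555.
T_8 = (Δt/2)·[v(t_0) + 2v(t_1) + ... + 2v(t_{7}) + v(t_8)].
Sum ≈ 3.38868.

3.38868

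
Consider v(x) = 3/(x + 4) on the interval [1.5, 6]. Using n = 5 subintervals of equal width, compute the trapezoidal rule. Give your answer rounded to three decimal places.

Δx = (6 − 1.5)/5 = 0.9.
v(1.5) = 6/11, v(2.4) = 0.46875, v(3.3) = 30/73, v(4.2) = 15/41, v(5.1) = 30/91, v(6) = 0.3.
T_5 = (Δx/2)·[v(x_0) + 2v(x_1) + ... + 2v(x_{4}) + v(x_5)].
Sum ≈ 1.798.

1.798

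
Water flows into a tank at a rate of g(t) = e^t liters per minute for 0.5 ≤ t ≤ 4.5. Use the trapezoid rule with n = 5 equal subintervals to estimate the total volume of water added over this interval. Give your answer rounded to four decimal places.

93.0319

Δt = (4.5 − 0.5)/5 = 0.8.
g(0.5) ≈ 1.6487, g(1.3) ≈ 3.6693, g(2.1) ≈ 8.1662, g(2.9) ≈ 18.1741, g(3.7) ≈ 40.4473, g(4.5) ≈ 90.0171.
T_5 = (Δt/2)·[g(t_0) + 2g(t_1) + ... + 2g(t_{4}) + g(t_5)].
Sum ≈ 93.0319.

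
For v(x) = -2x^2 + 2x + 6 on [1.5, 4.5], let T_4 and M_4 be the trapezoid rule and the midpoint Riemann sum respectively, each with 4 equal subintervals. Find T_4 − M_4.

T_4 = -23.0625.
M_4 = -22.21875.
T_4 − M_4 = -0.84375.

-0.84375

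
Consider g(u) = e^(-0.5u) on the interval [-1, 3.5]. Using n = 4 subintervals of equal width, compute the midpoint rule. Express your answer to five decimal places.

2.91136

Δu = (3.5 − (-1))/4 = 1.125.
Midpoints: -0.4375, 0.6875, 1.8125, 2.9375.
g(-0.4375) ≈ 1.24452, g(0.6875) ≈ 0.70911, g(1.8125) ≈ 0.40404, g(2.9375) ≈ 0.23021.
Sum = Δu · [g(-0.4375) + g(0.6875) + g(1.8125) + g(2.9375)].
Sum ≈ 2.91136.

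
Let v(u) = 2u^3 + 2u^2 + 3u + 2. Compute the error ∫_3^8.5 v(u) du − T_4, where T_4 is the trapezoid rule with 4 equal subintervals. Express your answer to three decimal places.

Exact integral: ∫_3^8.5 v(u) du ≈ 3066.82292.
T_4 ≈ 3130.08008.
Error ≈ 3066.82292 − 3130.08008 ≈ -63.257.

-63.257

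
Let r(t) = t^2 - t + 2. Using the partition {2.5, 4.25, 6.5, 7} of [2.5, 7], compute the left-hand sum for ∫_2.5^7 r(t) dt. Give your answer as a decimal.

Subinterval widths: 1.75, 2.25, 0.5.
Left endpoints: 2.5, 4.25, 6.5.
r(2.5) = 5.75, r(4.25) = 15.8125, r(6.5) = 37.75.
Sum = Σ Δt_i · r(t_i).
Sum = 64.515625.

64.515625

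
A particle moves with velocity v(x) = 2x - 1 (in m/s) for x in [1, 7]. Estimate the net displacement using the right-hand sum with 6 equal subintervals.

48

Δx = (7 − 1)/6 = 1.
Right endpoints: 2, 3, 4, 5, 6, 7.
v(2) = 3, v(3) = 5, v(4) = 7, v(5) = 9, v(6) = 11, v(7) = 13.
Sum = Δx · [v(2) + v(3) + v(4) + ...].
Sum = 48.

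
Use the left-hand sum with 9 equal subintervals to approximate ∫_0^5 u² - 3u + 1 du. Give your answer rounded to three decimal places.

6.646

Δu = (5 − 0)/9 = 5/9.
Left endpoints: 0, 5/9, 10/9, 5/3, 20/9, 25/9, 10/3, 35/9, 40/9.
f(0) = 1, f(5/9) = -29/81, f(10/9) = -89/81, f(5/3) = -11/9, f(20/9) = -59/81, f(25/9) = 31/81, f(10/3) = 19/9, f(35/9) = 361/81, f(40/9) = 601/81.
Sum = Δu · [f(0) + f(5/9) + f(10/9) + ...].
Sum ≈ 6.646.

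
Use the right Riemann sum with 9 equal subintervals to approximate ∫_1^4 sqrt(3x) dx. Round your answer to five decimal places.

Δx = (4 − 1)/9 = 1/3.
Right endpoints: 4/3, 5/3, 2, 7/3, 8/3, 3, 10/3, 11/3, 4.
f(4/3) ≈ 2.00000, f(5/3) ≈ 2.23607, f(2) ≈ 2.44949, f(7/3) ≈ 2.64575, f(8/3) ≈ 2.82843, f(3) ≈ 3.00000, f(10/3) ≈ 3.16228, f(11/3) ≈ 3.31662, f(4) ≈ 3.46410.
Sum = Δx · [f(4/3) + f(5/3) + f(2) + ...].
Sum ≈ 8.36758.

8.36758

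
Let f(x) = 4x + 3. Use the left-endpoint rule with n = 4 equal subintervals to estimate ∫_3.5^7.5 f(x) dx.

Δx = (7.5 − 3.5)/4 = 1.
Left endpoints: 3.5, 4.5, 5.5, 6.5.
f(3.5) = 17, f(4.5) = 21, f(5.5) = 25, f(6.5) = 29.
Sum = Δx · [f(3.5) + f(4.5) + f(5.5) + f(6.5)].
Sum = 92.

92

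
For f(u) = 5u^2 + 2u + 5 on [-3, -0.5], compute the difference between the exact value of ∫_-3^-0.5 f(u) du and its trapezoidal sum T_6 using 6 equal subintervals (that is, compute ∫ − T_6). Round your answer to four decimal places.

Exact integral: ∫_-3^-0.5 f(u) du ≈ 48.541667.
T_6 ≈ 48.903356.
Error ≈ 48.541667 − 48.903356 ≈ -0.3617.

-0.3617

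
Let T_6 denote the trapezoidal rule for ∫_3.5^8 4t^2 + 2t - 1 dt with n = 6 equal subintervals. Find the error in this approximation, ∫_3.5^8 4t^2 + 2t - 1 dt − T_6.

-1.6875

Exact integral: ∫_3.5^8 f(t) dt = 672.75.
T_6 = 674.4375.
Error = 672.75 − 674.4375 = -1.6875.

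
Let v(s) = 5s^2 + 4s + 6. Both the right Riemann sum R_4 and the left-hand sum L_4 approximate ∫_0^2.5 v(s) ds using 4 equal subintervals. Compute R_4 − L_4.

25.78125

R_4 = 67.24609375.
L_4 = 41.46484375.
R_4 − L_4 = 25.78125.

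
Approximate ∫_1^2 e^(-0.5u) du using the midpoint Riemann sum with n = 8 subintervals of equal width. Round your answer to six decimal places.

Δu = (2 − 1)/8 = 0.125.
Midpoints: 1.0625, 1.1875, 1.3125, 1.4375, 1.5625, 1.6875, 1.8125, 1.9375.
f(1.0625) ≈ 0.587870, f(1.1875) ≈ 0.552252, f(1.3125) ≈ 0.518793, f(1.4375) ≈ 0.487361, f(1.5625) ≈ 0.457833, f(1.6875) ≈ 0.430095, f(1.8125) ≈ 0.404037, f(1.9375) ≈ 0.379557.
Sum = Δu · [f(1.0625) + f(1.1875) + f(1.3125) + ...].
Sum ≈ 0.477225.

0.477225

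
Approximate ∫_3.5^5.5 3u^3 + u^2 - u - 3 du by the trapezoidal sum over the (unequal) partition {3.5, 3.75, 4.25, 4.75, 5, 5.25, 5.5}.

602.0078125

Subinterval widths: 0.25, 0.5, 0.5, 0.25, 0.25, 0.25.
f(3.5) = 134.375, f(3.75) = 165.515625, f(4.25) = 241.109375, f(4.75) = 336.328125, f(5) = 392, f(5.25) = 453.421875, f(5.5) = 520.875.
On each subinterval the trapezoid contributes (Δu_i/2)·[f(u_{i-1}) + f(u_i)].
Sum = 602.0078125.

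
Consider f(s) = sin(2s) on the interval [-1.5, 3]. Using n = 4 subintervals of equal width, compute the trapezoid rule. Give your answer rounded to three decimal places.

Δs = (3 − (-1.5))/4 = 1.125.
f(-1.5) ≈ -0.141, f(-0.375) ≈ -0.682, f(0.75) ≈ 0.997, f(1.875) ≈ -0.572, f(3) ≈ -0.279.
T_4 = (Δs/2)·[f(s_0) + 2f(s_1) + 2f(s_2) + 2f(s_3) + f(s_4)].
Sum ≈ -0.524.

-0.524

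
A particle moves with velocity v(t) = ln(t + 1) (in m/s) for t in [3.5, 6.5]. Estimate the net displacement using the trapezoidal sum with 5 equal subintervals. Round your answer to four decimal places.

Δt = (6.5 − 3.5)/5 = 0.6.
v(3.5) ≈ 1.5041, v(4.1) ≈ 1.6292, v(4.7) ≈ 1.7405, v(5.3) ≈ 1.8405, v(5.9) ≈ 1.9315, v(6.5) ≈ 2.0149.
T_5 = (Δt/2)·[v(t_0) + 2v(t_1) + ... + 2v(t_{4}) + v(t_5)].
Sum ≈ 5.3408.

5.3408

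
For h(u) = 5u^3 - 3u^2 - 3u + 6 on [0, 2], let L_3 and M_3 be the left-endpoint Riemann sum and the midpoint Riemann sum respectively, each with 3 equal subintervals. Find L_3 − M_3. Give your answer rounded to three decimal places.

L_3 ≈ 12.44444.
M_3 ≈ 17.11111.
L_3 − M_3 ≈ -4.667.

-4.667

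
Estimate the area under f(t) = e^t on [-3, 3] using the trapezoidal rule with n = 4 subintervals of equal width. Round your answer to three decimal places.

23.659

Δt = (3 − (-3))/4 = 1.5.
f(-3) ≈ 0.050, f(-1.5) ≈ 0.223, f(0) ≈ 1.000, f(1.5) ≈ 4.482, f(3) ≈ 20.086.
T_4 = (Δt/2)·[f(t_0) + 2f(t_1) + 2f(t_2) + 2f(t_3) + f(t_4)].
Sum ≈ 23.659.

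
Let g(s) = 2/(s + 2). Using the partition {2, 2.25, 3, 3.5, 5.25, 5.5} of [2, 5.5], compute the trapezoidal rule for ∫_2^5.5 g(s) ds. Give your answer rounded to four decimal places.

1.2661

Subinterval widths: 0.25, 0.75, 0.5, 1.75, 0.25.
g(2) = 0.5, g(2.25) = 8/17, g(3) = 0.4, g(3.5) = 4/11, g(5.25) = 8/29, g(5.5) = 4/15.
On each subinterval the trapezoid contributes (Δs_i/2)·[g(s_{i-1}) + g(s_i)].
Sum ≈ 1.2661.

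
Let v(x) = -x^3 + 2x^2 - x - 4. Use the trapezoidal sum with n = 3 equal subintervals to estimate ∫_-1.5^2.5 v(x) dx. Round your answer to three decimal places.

-13.241

Δx = (2.5 − (-1.5))/3 = 4/3.
v(-1.5) = 5.375, v(-1/6) = -815/216, v(7/6) = -871/216, v(2.5) = -9.625.
T_3 = (Δx/2)·[v(x_0) + 2v(x_1) + 2v(x_2) + v(x_3)].
Sum ≈ -13.241.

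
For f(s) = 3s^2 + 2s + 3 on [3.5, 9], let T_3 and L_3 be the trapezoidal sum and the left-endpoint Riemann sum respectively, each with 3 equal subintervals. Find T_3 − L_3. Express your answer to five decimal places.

199.14583

T_3 ≈ 780.6180556.
L_3 ≈ 581.4722222.
T_3 − L_3 ≈ 199.14583.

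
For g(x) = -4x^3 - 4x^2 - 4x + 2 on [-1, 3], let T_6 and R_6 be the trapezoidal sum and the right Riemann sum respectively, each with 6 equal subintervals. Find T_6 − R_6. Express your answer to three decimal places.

53.333

T_6 ≈ -130.07407.
R_6 ≈ -183.40741.
T_6 − R_6 ≈ 53.333.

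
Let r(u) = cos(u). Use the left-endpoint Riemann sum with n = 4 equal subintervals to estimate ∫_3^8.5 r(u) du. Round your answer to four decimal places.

0.2836

Δu = (8.5 − 3)/4 = 1.375.
Left endpoints: 3, 4.375, 5.75, 7.125.
r(3) ≈ -0.9900, r(4.375) ≈ -0.3310, r(5.75) ≈ 0.8612, r(7.125) ≈ 0.6661.
Sum = Δu · [r(3) + r(4.375) + r(5.75) + r(7.125)].
Sum ≈ 0.2836.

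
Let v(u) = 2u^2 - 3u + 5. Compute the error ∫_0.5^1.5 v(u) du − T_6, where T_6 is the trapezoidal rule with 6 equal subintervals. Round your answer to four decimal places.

-0.0093

Exact integral: ∫_0.5^1.5 v(u) du ≈ 4.166667.
T_6 ≈ 4.175926.
Error ≈ 4.166667 − 4.175926 ≈ -0.0093.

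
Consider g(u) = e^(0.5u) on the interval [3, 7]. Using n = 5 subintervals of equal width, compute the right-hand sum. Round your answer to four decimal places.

69.4826

Δu = (7 − 3)/5 = 0.8.
Right endpoints: 3.8, 4.6, 5.4, 6.2, 7.
g(3.8) ≈ 6.6859, g(4.6) ≈ 9.9742, g(5.4) ≈ 14.8797, g(6.2) ≈ 22.1980, g(7) ≈ 33.1155.
Sum = Δu · [g(3.8) + g(4.6) + g(5.4) + g(6.2) + g(7)].
Sum ≈ 69.4826.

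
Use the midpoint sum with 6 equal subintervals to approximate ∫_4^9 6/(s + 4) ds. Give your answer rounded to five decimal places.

2.91137

Δs = (9 − 4)/6 = 5/6.
Midpoints: 53/12, 5.25, 73/12, 83/12, 7.75, 103/12.
f(53/12) = 72/101, f(5.25) = 24/37, f(73/12) = 72/121, f(83/12) = 72/131, f(7.75) = 24/47, f(103/12) = 72/151.
Sum = Δs · [f(53/12) + f(5.25) + f(73/12) + ...].
Sum ≈ 2.91137.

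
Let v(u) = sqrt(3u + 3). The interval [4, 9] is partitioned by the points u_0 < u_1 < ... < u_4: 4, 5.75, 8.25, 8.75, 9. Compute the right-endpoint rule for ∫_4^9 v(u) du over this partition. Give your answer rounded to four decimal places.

25.1180

Subinterval widths: 1.75, 2.5, 0.5, 0.25.
Right endpoints: 5.75, 8.25, 8.75, 9.
v(5.75) ≈ 4.5000, v(8.25) ≈ 5.2678, v(8.75) ≈ 5.4083, v(9) ≈ 5.4772.
Sum = Σ Δu_i · v(u_i).
Sum ≈ 25.1180.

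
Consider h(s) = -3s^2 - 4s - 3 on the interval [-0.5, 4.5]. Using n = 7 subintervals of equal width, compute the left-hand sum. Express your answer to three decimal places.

Δs = (4.5 − (-0.5))/7 = 5/7.
Left endpoints: -0.5, 3/14, 13/14, 23/14, 33/14, 43/14, 53/14.
h(-0.5) = -1.75, h(3/14) = -783/196, h(13/14) = -1823/196, h(23/14) = -3463/196, h(33/14) = -5703/196, h(43/14) = -8543/196, h(53/14) = -11983/196.
Sum = Δs · [h(-0.5) + h(3/14) + h(13/14) + ...].
Sum ≈ -118.954.

-118.954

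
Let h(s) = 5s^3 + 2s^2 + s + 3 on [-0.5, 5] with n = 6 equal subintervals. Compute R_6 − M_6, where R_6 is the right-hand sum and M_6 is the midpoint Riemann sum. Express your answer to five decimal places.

353.25803

R_6 ≈ 1232.9532697.
M_6 ≈ 879.6952402.
R_6 − M_6 ≈ 353.25803.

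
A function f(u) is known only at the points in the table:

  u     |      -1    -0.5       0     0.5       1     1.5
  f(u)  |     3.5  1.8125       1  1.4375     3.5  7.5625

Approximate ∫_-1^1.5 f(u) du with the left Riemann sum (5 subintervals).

Δu = 0.5.
Sum = 0.5·[3.5 + 1.8125 + 1 + 1.4375 + 3.5] = 5.625.

5.625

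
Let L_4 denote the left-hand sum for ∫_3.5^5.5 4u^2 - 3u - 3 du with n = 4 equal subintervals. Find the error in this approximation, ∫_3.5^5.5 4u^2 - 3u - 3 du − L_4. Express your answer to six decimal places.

Exact integral: ∫_3.5^5.5 f(u) du ≈ 131.66666667.
L_4 = 115.5.
Error ≈ 131.66666667 − 115.5 ≈ 16.166667.

16.166667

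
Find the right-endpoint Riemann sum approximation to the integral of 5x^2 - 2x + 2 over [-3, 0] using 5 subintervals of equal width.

Δx = (0 − (-3))/5 = 0.6.
Right endpoints: -2.4, -1.8, -1.2, -0.6, 0.
f(-2.4) = 35.6, f(-1.8) = 21.8, f(-1.2) = 11.6, f(-0.6) = 5, f(0) = 2.
Sum = Δx · [f(-2.4) + f(-1.8) + f(-1.2) + f(-0.6) + f(0)].
Sum = 45.6.

45.6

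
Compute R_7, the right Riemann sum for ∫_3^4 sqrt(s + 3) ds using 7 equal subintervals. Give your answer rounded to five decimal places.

Δs = (4 − 3)/7 = 1/7.
Right endpoints: 22/7, 23/7, 24/7, 25/7, 26/7, 27/7, 4.
f(22/7) ≈ 2.47848, f(23/7) ≈ 2.50713, f(24/7) ≈ 2.53546, f(25/7) ≈ 2.56348, f(26/7) ≈ 2.59119, f(27/7) ≈ 2.61861, f(4) ≈ 2.64575.
Sum = Δs · [f(22/7) + f(23/7) + f(24/7) + ...].
Sum ≈ 2.56287.

2.56287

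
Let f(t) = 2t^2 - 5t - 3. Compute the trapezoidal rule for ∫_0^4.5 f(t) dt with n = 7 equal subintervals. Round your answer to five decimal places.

-2.75510

Δt = (4.5 − 0)/7 = 9/14.
f(0) = -3, f(9/14) = -264/49, f(9/7) = -300/49, f(27/14) = -255/49, f(18/7) = -129/49, f(45/14) = 78/49, f(27/7) = 366/49, f(4.5) = 15.
T_7 = (Δt/2)·[f(t_0) + 2f(t_1) + ... + 2f(t_{6}) + f(t_7)].
Sum ≈ -2.75510.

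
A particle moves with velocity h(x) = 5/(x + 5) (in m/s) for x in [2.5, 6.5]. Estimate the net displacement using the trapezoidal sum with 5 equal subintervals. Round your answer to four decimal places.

2.1399

Δx = (6.5 − 2.5)/5 = 0.8.
h(2.5) = 2/3, h(3.3) = 50/83, h(4.1) = 50/91, h(4.9) = 50/99, h(5.7) = 50/107, h(6.5) = 10/23.
T_5 = (Δx/2)·[h(x_0) + 2h(x_1) + ... + 2h(x_{4}) + h(x_5)].
Sum ≈ 2.1399.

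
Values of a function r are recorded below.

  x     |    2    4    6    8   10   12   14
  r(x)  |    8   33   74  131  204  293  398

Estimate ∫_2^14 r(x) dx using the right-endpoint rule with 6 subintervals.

2266

Δx = 2.
Sum = 2·[33 + 74 + 131 + 204 + 293 + 398] = 2266.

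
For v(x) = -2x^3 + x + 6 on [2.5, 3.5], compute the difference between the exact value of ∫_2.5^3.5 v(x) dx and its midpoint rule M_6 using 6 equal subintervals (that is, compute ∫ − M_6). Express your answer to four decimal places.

Exact integral: ∫_2.5^3.5 v(x) dx = -46.5.
M_6 ≈ -46.458333.
Error ≈ -46.5 − (-46.458333) ≈ -0.0417.

-0.0417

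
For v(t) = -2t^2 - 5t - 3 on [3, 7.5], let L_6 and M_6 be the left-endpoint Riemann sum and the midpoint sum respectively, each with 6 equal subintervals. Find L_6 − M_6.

L_6 = -351.84375.
M_6 = -394.453125.
L_6 − M_6 = 42.609375.

42.609375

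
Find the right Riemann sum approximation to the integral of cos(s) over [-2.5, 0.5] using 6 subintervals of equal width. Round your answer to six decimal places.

1.475029

Δs = (0.5 − (-2.5))/6 = 0.5.
Right endpoints: -2, -1.5, -1, -0.5, 0, 0.5.
f(-2) ≈ -0.416147, f(-1.5) ≈ 0.070737, f(-1) ≈ 0.540302, f(-0.5) ≈ 0.877583, f(0) ≈ 1.000000, f(0.5) ≈ 0.877583.
Sum = Δs · [f(-2) + f(-1.5) + f(-1) + ...].
Sum ≈ 1.475029.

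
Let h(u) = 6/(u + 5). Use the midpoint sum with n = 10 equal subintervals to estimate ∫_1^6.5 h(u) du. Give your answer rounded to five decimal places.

3.90200

Δu = (6.5 − 1)/10 = 0.55.
Midpoints: 1.275, 1.825, 2.375, 2.925, 3.475, 4.025, 4.575, 5.125, 5.675, 6.225.
h(1.275) = 240/251, h(1.825) = 80/91, h(2.375) = 48/59, h(2.925) = 240/317, h(3.475) = 80/113, h(4.025) = 240/361, h(4.575) = 240/383, h(5.125) = 16/27, h(5.675) = 240/427, h(6.225) = 240/449.
Sum = Δu · [h(1.275) + h(1.825) + h(2.375) + ...].
Sum ≈ 3.90200.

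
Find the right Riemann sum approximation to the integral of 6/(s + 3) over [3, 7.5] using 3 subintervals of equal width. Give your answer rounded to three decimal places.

Δs = (7.5 − 3)/3 = 1.5.
Right endpoints: 4.5, 6, 7.5.
f(4.5) = 0.8, f(6) = 2/3, f(7.5) = 4/7.
Sum = Δs · [f(4.5) + f(6) + f(7.5)].
Sum ≈ 3.057.

3.057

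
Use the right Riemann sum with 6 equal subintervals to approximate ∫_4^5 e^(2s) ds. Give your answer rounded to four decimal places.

11197.8903

Δs = (5 − 4)/6 = 1/6.
Right endpoints: 25/6, 13/3, 4.5, 14/3, 29/6, 5.
f(25/6) ≈ 4160.2620, f(13/3) ≈ 5806.1133, f(4.5) ≈ 8103.0839, f(14/3) ≈ 11308.7646, f(29/6) ≈ 15782.6524, f(5) ≈ 22026.4658.
Sum = Δs · [f(25/6) + f(13/3) + f(4.5) + ...].
Sum ≈ 11197.8903.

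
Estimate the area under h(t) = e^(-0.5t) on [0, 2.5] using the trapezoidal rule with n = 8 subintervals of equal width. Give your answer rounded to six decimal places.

Δt = (2.5 − 0)/8 = 0.3125.
h(0) ≈ 1.000000, h(0.3125) ≈ 0.855345, h(0.625) ≈ 0.731616, h(0.9375) ≈ 0.625784, h(1.25) ≈ 0.535261, h(1.5625) ≈ 0.457833, h(1.875) ≈ 0.391606, h(2.1875) ≈ 0.334958, h(2.5) ≈ 0.286505.
T_8 = (Δt/2)·[h(t_0) + 2h(t_1) + ... + 2h(t_{7}) + h(t_8)].
Sum ≈ 1.429892.

1.429892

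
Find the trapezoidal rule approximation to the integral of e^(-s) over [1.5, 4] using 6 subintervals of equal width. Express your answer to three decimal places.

0.208

Δs = (4 − 1.5)/6 = 5/12.
f(1.5) ≈ 0.223, f(23/12) ≈ 0.147, f(7/3) ≈ 0.097, f(2.75) ≈ 0.064, f(19/6) ≈ 0.042, f(43/12) ≈ 0.028, f(4) ≈ 0.018.
T_6 = (Δs/2)·[f(s_0) + 2f(s_1) + ... + 2f(s_{5}) + f(s_6)].
Sum ≈ 0.208.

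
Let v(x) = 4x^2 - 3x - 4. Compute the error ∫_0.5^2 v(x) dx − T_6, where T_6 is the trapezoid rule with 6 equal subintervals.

Exact integral: ∫_0.5^2 v(x) dx = -1.125.
T_6 = -1.0625.
Error = -1.125 − (-1.0625) = -0.0625.

-0.0625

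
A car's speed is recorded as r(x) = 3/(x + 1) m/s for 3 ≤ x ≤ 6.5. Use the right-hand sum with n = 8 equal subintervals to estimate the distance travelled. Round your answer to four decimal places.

Δx = (6.5 − 3)/8 = 0.4375.
Right endpoints: 3.4375, 3.875, 4.3125, 4.75, 5.1875, 5.625, 6.0625, 6.5.
r(3.4375) = 48/71, r(3.875) = 8/13, r(4.3125) = 48/85, r(4.75) = 12/23, r(5.1875) = 16/33, r(5.625) = 24/53, r(6.0625) = 48/113, r(6.5) = 0.4.
Sum = Δx · [r(3.4375) + r(3.875) + r(4.3125) + ...].
Sum ≈ 1.8114.

1.8114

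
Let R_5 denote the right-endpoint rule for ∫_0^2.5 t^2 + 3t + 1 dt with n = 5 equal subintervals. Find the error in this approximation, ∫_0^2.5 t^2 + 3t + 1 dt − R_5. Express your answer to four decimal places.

Exact integral: ∫_0^2.5 f(t) dt ≈ 17.083333.
R_5 = 20.625.
Error ≈ 17.083333 − 20.625 ≈ -3.5417.

-3.5417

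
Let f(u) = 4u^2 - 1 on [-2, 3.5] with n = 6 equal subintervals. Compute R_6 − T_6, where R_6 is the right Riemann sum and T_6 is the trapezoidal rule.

15.125

R_6 ≈ 80.5393519.
T_6 ≈ 65.4143519.
R_6 − T_6 = 15.125.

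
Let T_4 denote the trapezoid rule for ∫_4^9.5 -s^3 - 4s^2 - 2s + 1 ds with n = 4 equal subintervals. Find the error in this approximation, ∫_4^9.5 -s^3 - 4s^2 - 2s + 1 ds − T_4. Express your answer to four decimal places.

Exact integral: ∫_4^9.5 f(s) ds ≈ -3098.848958.
T_4 ≈ -3140.875977.
Error ≈ -3098.848958 − (-3140.875977) ≈ 42.0270.

42.0270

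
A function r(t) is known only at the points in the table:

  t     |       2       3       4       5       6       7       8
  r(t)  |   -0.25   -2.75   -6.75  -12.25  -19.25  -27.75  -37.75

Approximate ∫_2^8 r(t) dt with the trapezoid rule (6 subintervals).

-87.75

Δt = 1.
T_6 = (1/2)·[(-0.25) + 2·(-2.75) + 2·(-6.75) + 2·(-12.25) + 2·(-19.25) + 2·(-27.75) + (-37.75)] = -87.75.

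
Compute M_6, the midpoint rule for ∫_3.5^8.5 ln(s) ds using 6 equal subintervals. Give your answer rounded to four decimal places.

8.8107

Δs = (8.5 − 3.5)/6 = 5/6.
Midpoints: 47/12, 4.75, 67/12, 77/12, 7.25, 97/12.
f(47/12) ≈ 1.3652, f(4.75) ≈ 1.5581, f(67/12) ≈ 1.7198, f(77/12) ≈ 1.8589, f(7.25) ≈ 1.9810, f(97/12) ≈ 2.0898.
Sum = Δs · [f(47/12) + f(4.75) + f(67/12) + ...].
Sum ≈ 8.8107.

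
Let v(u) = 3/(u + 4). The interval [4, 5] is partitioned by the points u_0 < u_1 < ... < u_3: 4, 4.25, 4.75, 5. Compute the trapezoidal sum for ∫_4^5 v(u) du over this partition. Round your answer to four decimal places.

0.3535

Subinterval widths: 0.25, 0.5, 0.25.
v(4) = 0.375, v(4.25) = 4/11, v(4.75) = 12/35, v(5) = 1/3.
On each subinterval the trapezoid contributes (Δu_i/2)·[v(u_{i-1}) + v(u_i)].
Sum ≈ 0.3535.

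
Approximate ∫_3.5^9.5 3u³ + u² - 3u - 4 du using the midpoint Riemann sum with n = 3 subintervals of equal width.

Δu = (9.5 − 3.5)/3 = 2.
Midpoints: 4.5, 6.5, 8.5.
f(4.5) = 276.125, f(6.5) = 842.625, f(8.5) = 1885.125.
Sum = Δu · [f(4.5) + f(6.5) + f(8.5)].
Sum = 6007.75.

6007.75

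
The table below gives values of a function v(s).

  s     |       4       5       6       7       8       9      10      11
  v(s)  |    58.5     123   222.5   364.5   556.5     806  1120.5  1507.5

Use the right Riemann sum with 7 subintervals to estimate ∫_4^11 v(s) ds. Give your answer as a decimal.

Δs = 1.
Sum = 1·[123 + 222.5 + 364.5 + 556.5 + 806 + 1120.5 + 1507.5] = 4700.5.

4700.5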